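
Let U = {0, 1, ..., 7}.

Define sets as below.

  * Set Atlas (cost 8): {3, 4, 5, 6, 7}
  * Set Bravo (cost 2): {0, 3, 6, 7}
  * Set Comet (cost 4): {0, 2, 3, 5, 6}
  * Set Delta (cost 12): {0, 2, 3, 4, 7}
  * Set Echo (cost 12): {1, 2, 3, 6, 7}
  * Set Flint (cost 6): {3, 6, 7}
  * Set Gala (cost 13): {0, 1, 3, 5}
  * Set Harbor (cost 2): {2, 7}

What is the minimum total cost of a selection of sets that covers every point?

22

Atlas, Bravo, Echo together cover every point (Atlas ∪ Bravo ∪ Echo = {0, 1, 2, 3, 4, 5, 6, 7}); total cost 8 + 2 + 12 = 22.
The greedy pick Bravo, Comet, Atlas, Echo costs 26; no covering selection beats 22.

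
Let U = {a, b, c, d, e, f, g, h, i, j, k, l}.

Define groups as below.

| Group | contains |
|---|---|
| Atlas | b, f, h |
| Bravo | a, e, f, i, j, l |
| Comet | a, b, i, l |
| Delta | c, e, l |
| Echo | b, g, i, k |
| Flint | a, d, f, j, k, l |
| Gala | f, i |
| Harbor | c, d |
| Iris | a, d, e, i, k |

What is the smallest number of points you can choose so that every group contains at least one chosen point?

Take T = {c, f, i}. Each listed group contains at least one of these, so T is a hitting set of size 3.
No choice of 2 points meets every group, so 3 is the minimum.

3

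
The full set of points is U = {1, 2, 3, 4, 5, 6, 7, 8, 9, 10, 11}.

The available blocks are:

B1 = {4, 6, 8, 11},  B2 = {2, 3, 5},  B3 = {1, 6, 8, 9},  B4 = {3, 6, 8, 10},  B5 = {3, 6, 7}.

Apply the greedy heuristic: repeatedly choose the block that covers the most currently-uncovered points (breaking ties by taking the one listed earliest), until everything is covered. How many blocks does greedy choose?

Greedy: pick B1 (covers 4 new) → pick B2 (covers 3 new) → pick B3 (covers 2 new) → pick B4 (covers 1 new) → pick B5 (covers 1 new). Total picks: 5.

5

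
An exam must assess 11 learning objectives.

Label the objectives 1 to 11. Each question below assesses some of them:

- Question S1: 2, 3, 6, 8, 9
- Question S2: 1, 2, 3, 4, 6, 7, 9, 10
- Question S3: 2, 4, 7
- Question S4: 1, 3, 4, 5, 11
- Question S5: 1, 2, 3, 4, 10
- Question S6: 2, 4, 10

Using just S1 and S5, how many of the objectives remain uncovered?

3

Union of S1, S5 = {1, 2, 3, 4, 6, 8, 9, 10}.
Not covered: 5, 7, 11 — 3 objectives.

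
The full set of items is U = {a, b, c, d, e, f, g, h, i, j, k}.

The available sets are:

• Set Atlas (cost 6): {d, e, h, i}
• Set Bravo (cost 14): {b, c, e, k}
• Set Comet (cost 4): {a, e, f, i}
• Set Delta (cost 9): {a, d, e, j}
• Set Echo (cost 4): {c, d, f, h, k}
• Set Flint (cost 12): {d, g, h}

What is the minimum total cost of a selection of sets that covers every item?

39

Bravo, Comet, Delta, Flint together cover every item (Bravo ∪ Comet ∪ Delta ∪ Flint = {a, b, c, d, e, f, g, h, i, j, k}); total cost 14 + 4 + 9 + 12 = 39.
The greedy pick Echo, Comet, Delta, Flint, Bravo costs 43; no covering selection beats 39.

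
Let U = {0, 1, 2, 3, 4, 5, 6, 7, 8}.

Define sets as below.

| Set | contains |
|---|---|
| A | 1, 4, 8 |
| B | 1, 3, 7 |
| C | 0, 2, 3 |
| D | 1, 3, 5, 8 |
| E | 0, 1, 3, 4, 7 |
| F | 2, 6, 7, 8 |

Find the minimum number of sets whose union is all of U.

D, E, and F cover everything between them: the union {0, 1, 2, 3, 4, 5, 6, 7, 8} is all of U.
Only D contains 5, so D is forced; the remaining 5 elements need at least 2 more sets (each remaining set adds at most 3) — so at least 3 sets are needed, and 3 is optimal.

3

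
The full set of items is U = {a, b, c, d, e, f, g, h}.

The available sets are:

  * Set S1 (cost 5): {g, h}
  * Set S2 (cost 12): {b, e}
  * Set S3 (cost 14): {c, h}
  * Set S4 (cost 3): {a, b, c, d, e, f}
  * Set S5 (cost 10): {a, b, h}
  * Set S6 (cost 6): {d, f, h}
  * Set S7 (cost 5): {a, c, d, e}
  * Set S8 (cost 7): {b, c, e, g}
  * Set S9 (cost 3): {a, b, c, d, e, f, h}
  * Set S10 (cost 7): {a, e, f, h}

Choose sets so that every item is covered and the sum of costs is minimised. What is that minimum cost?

8

S1, S4 together cover every item (S1 ∪ S4 = {a, b, c, d, e, f, g, h}); total cost 5 + 3 = 8.
No covering selection has total cost below 8.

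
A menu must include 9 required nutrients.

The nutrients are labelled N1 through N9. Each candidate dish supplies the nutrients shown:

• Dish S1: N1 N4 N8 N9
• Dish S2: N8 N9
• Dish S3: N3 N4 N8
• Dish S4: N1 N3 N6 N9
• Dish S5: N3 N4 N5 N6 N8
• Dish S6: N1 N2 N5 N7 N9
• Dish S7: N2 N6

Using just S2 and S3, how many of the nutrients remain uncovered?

5

Union of S2, S3 = {N3, N4, N8, N9}.
Not covered: N1, N2, N5, N6, N7 — 5 nutrients.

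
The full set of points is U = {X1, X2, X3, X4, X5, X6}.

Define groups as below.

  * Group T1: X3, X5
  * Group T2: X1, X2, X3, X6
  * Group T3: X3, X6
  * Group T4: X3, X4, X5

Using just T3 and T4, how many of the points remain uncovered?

Union of T3, T4 = {X3, X4, X5, X6}.
Not covered: X1, X2 — 2 points.

2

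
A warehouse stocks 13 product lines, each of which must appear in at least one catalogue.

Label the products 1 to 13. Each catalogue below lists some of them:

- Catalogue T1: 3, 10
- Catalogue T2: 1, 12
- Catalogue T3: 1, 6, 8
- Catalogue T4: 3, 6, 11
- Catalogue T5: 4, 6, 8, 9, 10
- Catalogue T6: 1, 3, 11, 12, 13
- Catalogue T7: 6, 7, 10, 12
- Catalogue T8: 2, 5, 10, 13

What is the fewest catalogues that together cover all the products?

4

T5 and T6 and T7 and T8 together: T5 ∪ T6 ∪ T7 ∪ T8 = {1, 2, 3, 4, 5, 6, 7, 8, 9, 10, 11, 12, 13} — every product is covered.
Only T8 contains 2, so T8 is forced; the remaining 9 products need at least 3 more catalogues (each remaining catalogue adds at most 4) — so at least 4 catalogues are needed, and 4 is optimal.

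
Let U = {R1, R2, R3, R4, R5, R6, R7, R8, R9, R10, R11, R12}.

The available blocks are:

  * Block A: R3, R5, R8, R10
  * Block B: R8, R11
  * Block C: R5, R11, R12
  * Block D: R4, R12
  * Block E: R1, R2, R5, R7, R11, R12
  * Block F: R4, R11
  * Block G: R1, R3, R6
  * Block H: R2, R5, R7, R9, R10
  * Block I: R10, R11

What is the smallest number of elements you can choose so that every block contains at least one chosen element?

The 4 elements {R4, R5, R6, R11} hit every block.
The blocks B, D, G, H are pairwise disjoint, so any hitting set needs a separate element for each — at least 4. Hence 4 is optimal.

4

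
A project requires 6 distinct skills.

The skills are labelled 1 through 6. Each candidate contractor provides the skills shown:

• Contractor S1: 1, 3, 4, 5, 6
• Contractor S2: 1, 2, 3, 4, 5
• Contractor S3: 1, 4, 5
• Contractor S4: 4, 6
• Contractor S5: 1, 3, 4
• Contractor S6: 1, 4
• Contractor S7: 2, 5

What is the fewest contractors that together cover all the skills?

2

S1 and S7 together: S1 ∪ S7 = {1, 2, 3, 4, 5, 6} — every skill is covered.
No single contractor has all 6 skills (the largest, S1, has 5), so 2 is optimal.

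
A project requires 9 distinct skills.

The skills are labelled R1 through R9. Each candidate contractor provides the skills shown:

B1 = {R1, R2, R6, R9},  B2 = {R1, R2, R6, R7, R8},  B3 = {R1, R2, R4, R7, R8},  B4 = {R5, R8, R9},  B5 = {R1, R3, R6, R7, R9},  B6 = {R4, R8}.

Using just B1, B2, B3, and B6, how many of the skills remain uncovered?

Union of B1, B2, B3, B6 = {R1, R2, R4, R6, R7, R8, R9}.
Not covered: R3, R5 — 2 skills.

2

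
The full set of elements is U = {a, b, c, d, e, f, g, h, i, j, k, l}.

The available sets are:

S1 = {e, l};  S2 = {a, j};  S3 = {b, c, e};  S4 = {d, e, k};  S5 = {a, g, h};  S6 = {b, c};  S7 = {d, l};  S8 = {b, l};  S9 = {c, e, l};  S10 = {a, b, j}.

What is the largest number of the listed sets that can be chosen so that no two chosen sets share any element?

S1, S5, S6 are pairwise disjoint (S1={e,l}; S5={a,g,h}; S6={b,c}).
Every remaining set overlaps one of these, and no 4 of the listed sets are pairwise disjoint, so 3 is the maximum.

3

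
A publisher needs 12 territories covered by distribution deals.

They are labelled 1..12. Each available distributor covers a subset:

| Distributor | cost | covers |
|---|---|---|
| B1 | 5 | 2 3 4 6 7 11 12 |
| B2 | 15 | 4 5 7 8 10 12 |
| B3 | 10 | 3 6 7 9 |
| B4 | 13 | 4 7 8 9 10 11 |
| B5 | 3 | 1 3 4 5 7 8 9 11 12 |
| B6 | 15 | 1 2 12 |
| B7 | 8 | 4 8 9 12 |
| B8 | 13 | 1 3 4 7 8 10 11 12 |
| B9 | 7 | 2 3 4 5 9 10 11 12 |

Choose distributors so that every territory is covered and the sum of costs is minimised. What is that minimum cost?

15

B1, B5, B9 together cover every territory (B1 ∪ B5 ∪ B9 = {1, 2, 3, 4, 5, 6, 7, 8, 9, 10, 11, 12}); total cost 5 + 3 + 7 = 15.
No covering selection has total cost below 15.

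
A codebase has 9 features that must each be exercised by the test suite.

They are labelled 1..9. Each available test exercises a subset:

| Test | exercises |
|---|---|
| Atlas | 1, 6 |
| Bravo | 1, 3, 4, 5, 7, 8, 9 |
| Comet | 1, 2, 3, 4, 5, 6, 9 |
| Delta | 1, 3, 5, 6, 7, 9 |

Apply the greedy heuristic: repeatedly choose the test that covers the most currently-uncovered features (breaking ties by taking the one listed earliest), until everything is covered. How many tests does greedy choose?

2

Greedy: pick Bravo (covers 7 new) → pick Comet (covers 2 new). Total picks: 2.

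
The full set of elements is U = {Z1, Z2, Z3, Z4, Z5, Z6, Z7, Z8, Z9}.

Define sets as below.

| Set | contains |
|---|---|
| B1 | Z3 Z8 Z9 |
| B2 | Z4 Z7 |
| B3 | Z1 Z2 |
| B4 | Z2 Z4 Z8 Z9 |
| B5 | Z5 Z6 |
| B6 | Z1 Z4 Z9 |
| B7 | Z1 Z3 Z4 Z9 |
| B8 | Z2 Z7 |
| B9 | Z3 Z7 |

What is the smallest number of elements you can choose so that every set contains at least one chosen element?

Take H = {Z1, Z5, Z7, Z8}. Each listed set contains at least one of these, so H is a hitting set of size 4.
The sets B1, B2, B3, B5 are pairwise disjoint, so any hitting set needs a separate element for each — at least 4. Hence 4 is optimal.

4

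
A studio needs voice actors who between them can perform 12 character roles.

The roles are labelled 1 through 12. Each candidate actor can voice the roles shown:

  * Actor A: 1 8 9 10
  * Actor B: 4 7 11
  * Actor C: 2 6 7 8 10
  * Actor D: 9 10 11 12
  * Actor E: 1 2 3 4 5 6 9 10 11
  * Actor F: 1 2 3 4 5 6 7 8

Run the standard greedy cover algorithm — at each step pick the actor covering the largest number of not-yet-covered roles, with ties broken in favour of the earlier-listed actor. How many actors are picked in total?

3

Greedy: pick E (covers 9 new) → pick C (covers 2 new) → pick D (covers 1 new). Total picks: 3.
(The true minimum cover uses only 2 actors, so greedy is not optimal here.)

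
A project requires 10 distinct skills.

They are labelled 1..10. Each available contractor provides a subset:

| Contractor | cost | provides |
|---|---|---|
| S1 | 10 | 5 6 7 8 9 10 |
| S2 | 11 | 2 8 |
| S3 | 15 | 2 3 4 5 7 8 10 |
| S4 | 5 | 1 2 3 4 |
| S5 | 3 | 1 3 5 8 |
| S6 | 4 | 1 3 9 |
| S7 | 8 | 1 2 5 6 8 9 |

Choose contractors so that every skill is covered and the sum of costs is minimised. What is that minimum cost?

15

S1, S4 together cover every skill (S1 ∪ S4 = {1, 2, 3, 4, 5, 6, 7, 8, 9, 10}); total cost 10 + 5 = 15.
The greedy pick S5, S1, S4 costs 18; no covering selection beats 15.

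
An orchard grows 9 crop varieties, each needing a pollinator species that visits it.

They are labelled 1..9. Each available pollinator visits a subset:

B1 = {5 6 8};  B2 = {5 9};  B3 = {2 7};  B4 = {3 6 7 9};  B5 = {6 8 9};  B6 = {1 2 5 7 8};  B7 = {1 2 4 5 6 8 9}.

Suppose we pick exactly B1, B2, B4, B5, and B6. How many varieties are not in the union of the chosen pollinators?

1

Union of B1, B2, B4, B5, B6 = {1, 2, 3, 5, 6, 7, 8, 9}.
Not covered: 4 — 1 variety.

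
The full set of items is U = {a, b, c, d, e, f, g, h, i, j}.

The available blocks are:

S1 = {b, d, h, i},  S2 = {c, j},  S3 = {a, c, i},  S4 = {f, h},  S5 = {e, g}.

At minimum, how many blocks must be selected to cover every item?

5

S1, S2, S3, S4, and S5 cover everything between them: the union {a, b, c, d, e, f, g, h, i, j} is all of U.
No 4 of the 5 blocks cover everything (all 5 combinations miss at least one item), so 5 is optimal.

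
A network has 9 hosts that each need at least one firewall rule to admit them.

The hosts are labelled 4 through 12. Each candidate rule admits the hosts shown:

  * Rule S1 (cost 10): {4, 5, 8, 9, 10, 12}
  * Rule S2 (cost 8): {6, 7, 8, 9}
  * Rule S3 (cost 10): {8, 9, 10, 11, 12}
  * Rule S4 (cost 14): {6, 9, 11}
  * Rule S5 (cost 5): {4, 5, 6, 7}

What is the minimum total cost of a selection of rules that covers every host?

15

S3, S5 together cover every host (S3 ∪ S5 = {4, 5, 6, 7, 8, 9, 10, 11, 12}); total cost 10 + 5 = 15.
No covering selection has total cost below 15.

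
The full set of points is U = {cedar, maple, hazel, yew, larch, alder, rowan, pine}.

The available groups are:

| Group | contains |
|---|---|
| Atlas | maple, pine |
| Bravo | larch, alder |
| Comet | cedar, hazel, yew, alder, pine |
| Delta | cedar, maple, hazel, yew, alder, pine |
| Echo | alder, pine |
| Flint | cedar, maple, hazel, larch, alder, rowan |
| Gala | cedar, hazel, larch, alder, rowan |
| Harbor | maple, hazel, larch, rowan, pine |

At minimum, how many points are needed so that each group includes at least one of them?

2

H = {alder, pine} meets every group (each contains at least one member of H), and |H| = 2.
The groups Atlas, Bravo are pairwise disjoint, so any hitting set needs a separate point for each — at least 2. Hence 2 is optimal.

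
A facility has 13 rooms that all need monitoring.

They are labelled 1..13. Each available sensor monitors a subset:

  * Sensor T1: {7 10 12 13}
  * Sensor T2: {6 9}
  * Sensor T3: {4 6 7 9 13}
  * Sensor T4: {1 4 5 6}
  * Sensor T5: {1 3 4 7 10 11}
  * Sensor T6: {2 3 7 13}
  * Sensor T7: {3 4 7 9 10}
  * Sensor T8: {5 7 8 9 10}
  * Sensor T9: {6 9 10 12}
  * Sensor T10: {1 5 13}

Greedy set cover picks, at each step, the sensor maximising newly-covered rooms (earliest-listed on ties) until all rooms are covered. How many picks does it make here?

Greedy: pick T5 (covers 6 new) → pick T3 (covers 3 new) → pick T8 (covers 2 new) → pick T1 (covers 1 new) → pick T6 (covers 1 new). Total picks: 5.
(The true minimum cover uses only 4 sensors, so greedy is not optimal here.)

5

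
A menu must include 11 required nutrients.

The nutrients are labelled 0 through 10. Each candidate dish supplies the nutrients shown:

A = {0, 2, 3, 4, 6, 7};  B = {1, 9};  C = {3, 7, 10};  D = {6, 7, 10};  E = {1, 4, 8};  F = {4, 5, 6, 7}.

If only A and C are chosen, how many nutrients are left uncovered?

4

Union of A, C = {0, 2, 3, 4, 6, 7, 10}.
Not covered: 1, 5, 8, 9 — 4 nutrients.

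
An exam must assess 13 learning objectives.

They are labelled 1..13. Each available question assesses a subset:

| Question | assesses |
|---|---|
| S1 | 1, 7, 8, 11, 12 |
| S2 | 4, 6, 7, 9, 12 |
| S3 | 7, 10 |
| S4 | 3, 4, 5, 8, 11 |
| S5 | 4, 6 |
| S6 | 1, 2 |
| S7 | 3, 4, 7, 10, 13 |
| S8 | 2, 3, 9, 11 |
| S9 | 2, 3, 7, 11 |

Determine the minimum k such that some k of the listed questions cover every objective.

4

Take {S2, S4, S6, S7}. Their union is {1, 2, 3, 4, 5, 6, 7, 8, 9, 10, 11, 12, 13}, which is all 13 objectives.
No 3 of the 9 questions cover everything (all 84 combinations miss at least one objective), so 4 is optimal.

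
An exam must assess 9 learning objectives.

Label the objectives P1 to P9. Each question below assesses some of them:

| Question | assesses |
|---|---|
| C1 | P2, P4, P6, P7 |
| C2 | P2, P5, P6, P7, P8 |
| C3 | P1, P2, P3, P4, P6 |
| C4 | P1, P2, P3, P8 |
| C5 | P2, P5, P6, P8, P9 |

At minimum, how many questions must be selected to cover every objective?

3

C2 and C3 and C5 together: C2 ∪ C3 ∪ C5 = {P1, P2, P3, P4, P5, P6, P7, P8, P9} — every objective is covered.
Only C5 contains P9, so C5 is forced; the remaining 4 objectives need at least 2 more questions (each remaining question adds at most 3) — so at least 3 questions are needed, and 3 is optimal.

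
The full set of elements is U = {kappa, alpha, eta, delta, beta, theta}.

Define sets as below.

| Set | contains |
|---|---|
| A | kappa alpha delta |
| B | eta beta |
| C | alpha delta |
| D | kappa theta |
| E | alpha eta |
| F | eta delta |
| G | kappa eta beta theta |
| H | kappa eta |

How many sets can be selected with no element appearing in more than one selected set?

3

B, C, D are pairwise disjoint (B={eta,beta}; C={alpha,delta}; D={kappa,theta}).
Every remaining set overlaps one of these, and no 4 of the listed sets are pairwise disjoint, so 3 is the maximum.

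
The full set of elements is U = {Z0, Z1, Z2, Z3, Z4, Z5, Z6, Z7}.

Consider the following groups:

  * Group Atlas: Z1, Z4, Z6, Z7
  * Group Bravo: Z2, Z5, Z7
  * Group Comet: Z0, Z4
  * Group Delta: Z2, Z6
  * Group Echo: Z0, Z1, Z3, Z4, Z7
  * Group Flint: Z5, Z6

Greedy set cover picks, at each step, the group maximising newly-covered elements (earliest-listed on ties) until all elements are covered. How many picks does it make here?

Greedy: pick Echo (covers 5 new) → pick Bravo (covers 2 new) → pick Atlas (covers 1 new). Total picks: 3.

3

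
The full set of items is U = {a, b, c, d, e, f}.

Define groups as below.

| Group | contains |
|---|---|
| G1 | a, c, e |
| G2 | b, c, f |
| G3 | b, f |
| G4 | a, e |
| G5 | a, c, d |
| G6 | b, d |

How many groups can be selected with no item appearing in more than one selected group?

G2, G4 are pairwise disjoint (G2={b,c,f}; G4={a,e}).
Every remaining group overlaps one of these, and no 3 of the listed groups are pairwise disjoint, so 2 is the maximum.

2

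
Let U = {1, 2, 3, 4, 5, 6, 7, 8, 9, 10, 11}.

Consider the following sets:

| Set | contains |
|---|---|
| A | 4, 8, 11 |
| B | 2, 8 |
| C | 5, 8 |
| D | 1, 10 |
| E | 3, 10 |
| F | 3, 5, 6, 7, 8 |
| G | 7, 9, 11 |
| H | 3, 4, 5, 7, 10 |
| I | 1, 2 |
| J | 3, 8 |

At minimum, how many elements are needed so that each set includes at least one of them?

Take T = {1, 8, 9, 10}. Each listed set contains at least one of these, so T is a hitting set of size 4.
The sets C, E, G, I are pairwise disjoint, so any hitting set needs a separate element for each — at least 4. Hence 4 is optimal.

4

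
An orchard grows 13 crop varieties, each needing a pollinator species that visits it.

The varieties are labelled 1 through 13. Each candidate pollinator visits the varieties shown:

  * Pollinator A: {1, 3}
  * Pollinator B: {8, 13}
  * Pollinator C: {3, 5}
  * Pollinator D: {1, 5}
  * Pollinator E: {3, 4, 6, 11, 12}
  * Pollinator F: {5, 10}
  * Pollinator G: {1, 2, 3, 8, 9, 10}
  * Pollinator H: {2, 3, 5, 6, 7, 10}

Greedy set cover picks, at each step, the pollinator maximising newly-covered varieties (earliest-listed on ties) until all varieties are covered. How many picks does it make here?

4

Greedy: pick G (covers 6 new) → pick E (covers 4 new) → pick H (covers 2 new) → pick B (covers 1 new). Total picks: 4.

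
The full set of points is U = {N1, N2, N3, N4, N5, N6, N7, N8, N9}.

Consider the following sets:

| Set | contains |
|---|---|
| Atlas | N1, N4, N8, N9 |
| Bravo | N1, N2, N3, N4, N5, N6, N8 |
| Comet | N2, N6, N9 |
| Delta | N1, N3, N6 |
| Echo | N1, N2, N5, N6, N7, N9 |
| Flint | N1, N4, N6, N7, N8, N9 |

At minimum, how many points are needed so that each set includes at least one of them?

2

H = {N1, N2} meets every set (each contains at least one member of H), and |H| = 2.
No single point lies in every set, so at least 2 are needed and 2 is optimal.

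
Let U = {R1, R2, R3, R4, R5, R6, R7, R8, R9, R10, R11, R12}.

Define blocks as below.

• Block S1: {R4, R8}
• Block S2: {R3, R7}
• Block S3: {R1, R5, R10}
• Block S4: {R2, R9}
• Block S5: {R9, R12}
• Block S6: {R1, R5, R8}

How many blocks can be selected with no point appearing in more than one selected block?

S1, S2, S3, S4 are pairwise disjoint (S1={R4,R8}; S2={R3,R7}; S3={R1,R5,R10}; S4={R2,R9}).
Every remaining block overlaps one of these, and no 5 of the listed blocks are pairwise disjoint, so 4 is the maximum.

4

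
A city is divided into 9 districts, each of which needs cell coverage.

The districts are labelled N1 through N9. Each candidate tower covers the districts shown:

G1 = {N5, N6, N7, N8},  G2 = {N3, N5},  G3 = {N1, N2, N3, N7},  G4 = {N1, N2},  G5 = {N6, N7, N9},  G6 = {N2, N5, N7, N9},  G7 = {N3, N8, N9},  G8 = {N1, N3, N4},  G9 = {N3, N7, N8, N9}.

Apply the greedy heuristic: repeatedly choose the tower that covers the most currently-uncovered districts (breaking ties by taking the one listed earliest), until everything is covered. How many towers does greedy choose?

Greedy: pick G1 (covers 4 new) → pick G3 (covers 3 new) → pick G5 (covers 1 new) → pick G8 (covers 1 new). Total picks: 4.
(The true minimum cover uses only 3 towers, so greedy is not optimal here.)

4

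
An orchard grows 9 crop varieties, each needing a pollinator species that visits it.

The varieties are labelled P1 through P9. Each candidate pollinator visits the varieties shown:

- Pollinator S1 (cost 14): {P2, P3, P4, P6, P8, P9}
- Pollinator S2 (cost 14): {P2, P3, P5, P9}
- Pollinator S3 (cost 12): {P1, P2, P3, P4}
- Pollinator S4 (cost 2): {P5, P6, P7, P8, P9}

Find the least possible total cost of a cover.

14

S3, S4 together cover every variety (S3 ∪ S4 = {P1, P2, P3, P4, P5, P6, P7, P8, P9}); total cost 12 + 2 = 14.
No covering selection has total cost below 14.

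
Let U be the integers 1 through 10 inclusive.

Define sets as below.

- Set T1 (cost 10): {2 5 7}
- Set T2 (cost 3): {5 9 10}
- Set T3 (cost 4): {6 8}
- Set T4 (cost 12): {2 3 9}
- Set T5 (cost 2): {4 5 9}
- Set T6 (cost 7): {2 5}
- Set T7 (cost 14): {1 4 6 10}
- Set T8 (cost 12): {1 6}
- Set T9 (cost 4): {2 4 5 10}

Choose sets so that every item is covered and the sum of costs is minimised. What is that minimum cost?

40

T1, T3, T4, T7 together cover every item (T1 ∪ T3 ∪ T4 ∪ T7 = {1, 2, 3, 4, 5, 6, 7, 8, 9, 10}); total cost 10 + 4 + 12 + 14 = 40.
The greedy pick T5, T3, T9, T1, T4, T8 costs 44; no covering selection beats 40.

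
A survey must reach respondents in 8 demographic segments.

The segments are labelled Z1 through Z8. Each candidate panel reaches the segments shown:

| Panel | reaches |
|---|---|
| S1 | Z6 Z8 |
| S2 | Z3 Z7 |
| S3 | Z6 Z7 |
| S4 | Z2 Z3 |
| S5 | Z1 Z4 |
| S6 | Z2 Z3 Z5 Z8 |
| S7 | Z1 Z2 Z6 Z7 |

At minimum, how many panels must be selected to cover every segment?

3

S5 and S6 and S7 together: S5 ∪ S6 ∪ S7 = {Z1, Z2, Z3, Z4, Z5, Z6, Z7, Z8} — every segment is covered.
Only S5 contains Z4, so S5 is forced; the remaining 6 segments need at least 2 more panels (each remaining panel adds at most 4) — so at least 3 panels are needed, and 3 is optimal.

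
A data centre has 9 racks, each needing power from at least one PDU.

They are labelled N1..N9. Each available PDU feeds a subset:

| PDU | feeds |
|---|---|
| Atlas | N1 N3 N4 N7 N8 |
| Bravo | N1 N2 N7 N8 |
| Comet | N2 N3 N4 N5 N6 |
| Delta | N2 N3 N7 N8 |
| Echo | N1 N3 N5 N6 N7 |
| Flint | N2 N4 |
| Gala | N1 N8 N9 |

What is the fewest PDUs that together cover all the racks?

Atlas and Comet and Gala together: Atlas ∪ Comet ∪ Gala = {N1, N2, N3, N4, N5, N6, N7, N8, N9} — every rack is covered.
Only Gala contains N9, so Gala is forced; the remaining 6 racks need at least 2 more PDUs (each remaining PDU adds at most 5) — so at least 3 PDUs are needed, and 3 is optimal.

3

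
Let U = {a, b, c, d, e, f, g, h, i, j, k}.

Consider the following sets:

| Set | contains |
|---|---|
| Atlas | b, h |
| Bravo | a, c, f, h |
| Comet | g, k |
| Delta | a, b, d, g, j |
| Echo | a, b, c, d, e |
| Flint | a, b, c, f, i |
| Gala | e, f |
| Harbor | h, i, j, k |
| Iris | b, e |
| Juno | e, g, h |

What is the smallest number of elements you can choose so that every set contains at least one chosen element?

4

T = {b, e, f, k} meets every set (each contains at least one member of T), and |T| = 4.
No choice of 3 elements meets every set, so 4 is the minimum.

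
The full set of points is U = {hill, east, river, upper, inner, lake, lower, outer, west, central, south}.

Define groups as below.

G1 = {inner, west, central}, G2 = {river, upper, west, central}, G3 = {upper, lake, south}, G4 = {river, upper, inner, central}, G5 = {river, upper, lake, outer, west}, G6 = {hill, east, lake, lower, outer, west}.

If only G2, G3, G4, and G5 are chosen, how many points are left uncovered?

3

Union of G2, G3, G4, G5 = {river, upper, inner, lake, outer, west, central, south}.
Not covered: hill, east, lower — 3 points.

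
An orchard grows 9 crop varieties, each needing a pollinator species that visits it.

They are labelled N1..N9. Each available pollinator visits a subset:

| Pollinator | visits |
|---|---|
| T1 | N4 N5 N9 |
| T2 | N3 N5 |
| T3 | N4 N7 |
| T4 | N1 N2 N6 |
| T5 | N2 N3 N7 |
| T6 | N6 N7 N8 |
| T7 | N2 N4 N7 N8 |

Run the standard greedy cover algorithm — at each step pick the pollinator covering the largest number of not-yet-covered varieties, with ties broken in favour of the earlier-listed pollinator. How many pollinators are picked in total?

4

Greedy: pick T7 (covers 4 new) → pick T1 (covers 2 new) → pick T4 (covers 2 new) → pick T2 (covers 1 new). Total picks: 4.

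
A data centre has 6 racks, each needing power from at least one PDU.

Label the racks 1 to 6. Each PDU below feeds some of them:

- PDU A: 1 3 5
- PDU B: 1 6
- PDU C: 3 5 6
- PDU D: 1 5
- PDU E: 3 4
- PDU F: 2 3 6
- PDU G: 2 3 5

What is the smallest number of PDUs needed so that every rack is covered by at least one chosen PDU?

3

B and E and G together: B ∪ E ∪ G = {1, 2, 3, 4, 5, 6} — every rack is covered.
Only E contains 4, so E is forced; the remaining 4 racks need at least 2 more PDUs (each remaining PDU adds at most 2) — so at least 3 PDUs are needed, and 3 is optimal.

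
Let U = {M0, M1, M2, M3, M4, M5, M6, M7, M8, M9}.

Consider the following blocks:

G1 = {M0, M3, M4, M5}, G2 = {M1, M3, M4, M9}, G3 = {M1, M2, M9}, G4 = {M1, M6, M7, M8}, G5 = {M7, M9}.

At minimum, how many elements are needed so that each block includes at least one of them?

Take H = {M2, M4, M7}. Each listed block contains at least one of these, so H is a hitting set of size 3.
No choice of 2 elements meets every block, so 3 is the minimum.

3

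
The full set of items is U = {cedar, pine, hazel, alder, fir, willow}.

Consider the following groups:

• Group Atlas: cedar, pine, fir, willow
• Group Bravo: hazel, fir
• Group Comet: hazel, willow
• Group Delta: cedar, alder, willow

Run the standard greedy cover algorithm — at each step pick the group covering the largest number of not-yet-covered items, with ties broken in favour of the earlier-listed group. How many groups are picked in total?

3

Greedy: pick Atlas (covers 4 new) → pick Bravo (covers 1 new) → pick Delta (covers 1 new). Total picks: 3.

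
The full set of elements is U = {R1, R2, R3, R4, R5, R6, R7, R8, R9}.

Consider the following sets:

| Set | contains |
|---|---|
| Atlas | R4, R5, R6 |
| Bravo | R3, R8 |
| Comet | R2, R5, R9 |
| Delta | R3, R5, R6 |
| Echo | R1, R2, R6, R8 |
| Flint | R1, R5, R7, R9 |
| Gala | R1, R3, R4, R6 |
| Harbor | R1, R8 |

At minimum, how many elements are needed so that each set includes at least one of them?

3

H = {R5, R6, R8} meets every set (each contains at least one member of H), and |H| = 3.
No choice of 2 elements meets every set, so 3 is the minimum.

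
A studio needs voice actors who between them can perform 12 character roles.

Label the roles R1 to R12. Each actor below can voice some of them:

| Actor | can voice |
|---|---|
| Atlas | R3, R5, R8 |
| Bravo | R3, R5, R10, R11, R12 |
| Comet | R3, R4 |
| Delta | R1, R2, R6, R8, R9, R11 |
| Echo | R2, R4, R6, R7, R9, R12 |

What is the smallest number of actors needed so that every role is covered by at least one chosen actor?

Bravo and Delta and Echo together: Bravo ∪ Delta ∪ Echo = {R1, R2, R3, R4, R5, R6, R7, R8, R9, R10, R11, R12} — every role is covered.
Only Delta contains R1, so Delta is forced; the remaining 6 roles need at least 2 more actors (each remaining actor adds at most 4) — so at least 3 actors are needed, and 3 is optimal.

3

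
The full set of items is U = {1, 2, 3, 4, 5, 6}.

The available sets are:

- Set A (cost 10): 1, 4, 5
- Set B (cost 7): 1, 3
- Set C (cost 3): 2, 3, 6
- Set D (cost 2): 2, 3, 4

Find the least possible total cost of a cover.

A, C together cover every item (A ∪ C = {1, 2, 3, 4, 5, 6}); total cost 10 + 3 = 13.
The greedy pick D, C, A costs 15; no covering selection beats 13.

13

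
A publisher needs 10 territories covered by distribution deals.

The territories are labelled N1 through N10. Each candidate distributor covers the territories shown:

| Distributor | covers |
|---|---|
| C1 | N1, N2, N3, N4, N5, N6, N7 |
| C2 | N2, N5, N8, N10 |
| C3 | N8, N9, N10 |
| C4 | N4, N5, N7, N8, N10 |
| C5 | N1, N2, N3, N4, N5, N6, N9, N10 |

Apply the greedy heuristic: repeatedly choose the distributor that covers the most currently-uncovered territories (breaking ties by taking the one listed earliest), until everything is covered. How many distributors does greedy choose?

2

Greedy: pick C5 (covers 8 new) → pick C4 (covers 2 new). Total picks: 2.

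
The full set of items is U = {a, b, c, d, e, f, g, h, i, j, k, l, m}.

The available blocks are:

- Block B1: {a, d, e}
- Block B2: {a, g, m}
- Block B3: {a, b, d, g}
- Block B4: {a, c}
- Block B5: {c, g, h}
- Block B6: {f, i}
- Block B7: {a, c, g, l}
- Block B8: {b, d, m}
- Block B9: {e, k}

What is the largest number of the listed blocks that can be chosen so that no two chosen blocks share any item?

4

B6, B7, B8, B9 are pairwise disjoint (B6={f,i}; B7={a,c,g,l}; B8={b,d,m}; B9={e,k}).
Every remaining block overlaps one of these, and no 5 of the listed blocks are pairwise disjoint, so 4 is the maximum.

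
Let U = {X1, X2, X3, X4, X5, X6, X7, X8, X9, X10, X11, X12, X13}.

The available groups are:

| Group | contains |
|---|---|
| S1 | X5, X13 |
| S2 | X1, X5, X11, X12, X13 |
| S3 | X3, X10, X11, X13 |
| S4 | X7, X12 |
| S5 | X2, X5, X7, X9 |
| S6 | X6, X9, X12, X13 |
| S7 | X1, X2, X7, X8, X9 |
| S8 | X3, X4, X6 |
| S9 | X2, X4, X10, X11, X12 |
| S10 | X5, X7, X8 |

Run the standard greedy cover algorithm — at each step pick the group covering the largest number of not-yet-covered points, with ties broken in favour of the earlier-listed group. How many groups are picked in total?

4

Greedy: pick S2 (covers 5 new) → pick S7 (covers 4 new) → pick S8 (covers 3 new) → pick S3 (covers 1 new). Total picks: 4.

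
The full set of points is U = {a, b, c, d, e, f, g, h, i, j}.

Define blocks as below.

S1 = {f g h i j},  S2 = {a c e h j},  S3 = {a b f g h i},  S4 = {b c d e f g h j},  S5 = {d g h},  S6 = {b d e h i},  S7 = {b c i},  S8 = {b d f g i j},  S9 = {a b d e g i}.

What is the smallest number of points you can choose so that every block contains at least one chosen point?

2

T = {h, i} meets every block (each contains at least one member of T), and |T| = 2.
The blocks S5, S7 are pairwise disjoint, so any hitting set needs a separate point for each — at least 2. Hence 2 is optimal.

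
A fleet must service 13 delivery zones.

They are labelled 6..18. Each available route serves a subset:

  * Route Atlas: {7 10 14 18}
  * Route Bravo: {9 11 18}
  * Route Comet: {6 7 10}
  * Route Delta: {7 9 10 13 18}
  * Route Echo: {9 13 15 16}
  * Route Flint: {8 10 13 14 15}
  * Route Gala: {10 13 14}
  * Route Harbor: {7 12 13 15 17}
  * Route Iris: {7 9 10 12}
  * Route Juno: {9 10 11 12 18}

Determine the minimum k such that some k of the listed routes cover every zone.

5

Take {Bravo, Comet, Echo, Flint, Harbor}. Their union is {6, 7, 8, 9, 10, 11, 12, 13, 14, 15, 16, 17, 18}, which is all 13 zones.
No 4 of the 10 routes cover everything (all 210 combinations miss at least one zone), so 5 is optimal.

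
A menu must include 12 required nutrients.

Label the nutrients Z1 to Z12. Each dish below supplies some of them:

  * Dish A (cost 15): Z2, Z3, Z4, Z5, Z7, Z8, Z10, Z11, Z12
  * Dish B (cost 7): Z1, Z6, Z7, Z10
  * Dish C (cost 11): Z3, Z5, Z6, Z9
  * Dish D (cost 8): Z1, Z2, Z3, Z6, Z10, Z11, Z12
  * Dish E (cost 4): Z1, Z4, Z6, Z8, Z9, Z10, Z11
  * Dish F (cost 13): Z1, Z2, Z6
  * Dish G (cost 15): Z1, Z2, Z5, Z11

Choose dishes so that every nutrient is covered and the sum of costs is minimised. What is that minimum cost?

A, E together cover every nutrient (A ∪ E = {Z1, Z2, Z3, Z4, Z5, Z6, Z7, Z8, Z9, Z10, Z11, Z12}); total cost 15 + 4 = 19.
The greedy pick E, D, B, C costs 30; no covering selection beats 19.

19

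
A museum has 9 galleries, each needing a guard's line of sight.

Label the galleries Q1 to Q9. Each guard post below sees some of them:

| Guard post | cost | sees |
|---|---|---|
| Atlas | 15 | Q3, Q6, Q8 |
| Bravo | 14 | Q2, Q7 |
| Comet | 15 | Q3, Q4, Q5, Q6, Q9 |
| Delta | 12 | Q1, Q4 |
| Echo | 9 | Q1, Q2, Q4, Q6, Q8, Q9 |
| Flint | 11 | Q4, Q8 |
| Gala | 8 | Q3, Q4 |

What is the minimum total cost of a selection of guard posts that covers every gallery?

Bravo, Comet, Echo together cover every gallery (Bravo ∪ Comet ∪ Echo = {Q1, Q2, Q3, Q4, Q5, Q6, Q7, Q8, Q9}); total cost 14 + 15 + 9 = 38.
No covering selection has total cost below 38.

38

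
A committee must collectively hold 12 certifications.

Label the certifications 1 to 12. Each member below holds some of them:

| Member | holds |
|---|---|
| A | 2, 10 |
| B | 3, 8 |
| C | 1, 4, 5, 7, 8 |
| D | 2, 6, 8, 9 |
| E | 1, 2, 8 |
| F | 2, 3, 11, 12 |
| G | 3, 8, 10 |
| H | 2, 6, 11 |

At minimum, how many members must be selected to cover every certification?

4

Take {A, C, D, F}. Their union is {1, 2, 3, 4, 5, 6, 7, 8, 9, 10, 11, 12}, which is all 12 certifications.
No 3 of the 8 members cover everything (all 56 combinations miss at least one certification), so 4 is optimal.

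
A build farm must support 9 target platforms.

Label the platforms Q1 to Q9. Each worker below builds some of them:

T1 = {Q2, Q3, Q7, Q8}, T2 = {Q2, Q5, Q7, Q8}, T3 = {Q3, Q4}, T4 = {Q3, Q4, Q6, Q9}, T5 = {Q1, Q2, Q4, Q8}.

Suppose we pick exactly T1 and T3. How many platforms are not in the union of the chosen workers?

4

Union of T1, T3 = {Q2, Q3, Q4, Q7, Q8}.
Not covered: Q1, Q5, Q6, Q9 — 4 platforms.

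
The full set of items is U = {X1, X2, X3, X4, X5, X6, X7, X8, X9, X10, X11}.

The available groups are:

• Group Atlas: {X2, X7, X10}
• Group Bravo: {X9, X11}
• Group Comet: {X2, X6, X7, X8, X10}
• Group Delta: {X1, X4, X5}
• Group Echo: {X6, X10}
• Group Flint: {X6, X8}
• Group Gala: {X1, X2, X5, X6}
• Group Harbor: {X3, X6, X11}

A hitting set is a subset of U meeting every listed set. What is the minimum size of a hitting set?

4

The 4 items {X1, X6, X10, X11} hit every group.
The groups Atlas, Bravo, Delta, Flint are pairwise disjoint, so any hitting set needs a separate item for each — at least 4. Hence 4 is optimal.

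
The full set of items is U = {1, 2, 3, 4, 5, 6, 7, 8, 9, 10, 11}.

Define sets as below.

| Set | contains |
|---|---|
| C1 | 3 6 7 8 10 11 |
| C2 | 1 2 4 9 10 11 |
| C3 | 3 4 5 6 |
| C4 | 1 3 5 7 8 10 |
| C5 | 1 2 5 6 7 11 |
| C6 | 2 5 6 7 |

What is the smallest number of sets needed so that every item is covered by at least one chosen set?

3

C2, C3, and C4 cover everything between them: the union {1, 2, 3, 4, 5, 6, 7, 8, 9, 10, 11} is all of U.
Only C2 contains 9, so C2 is forced; the remaining 5 items need at least 2 more sets (each remaining set adds at most 4) — so at least 3 sets are needed, and 3 is optimal.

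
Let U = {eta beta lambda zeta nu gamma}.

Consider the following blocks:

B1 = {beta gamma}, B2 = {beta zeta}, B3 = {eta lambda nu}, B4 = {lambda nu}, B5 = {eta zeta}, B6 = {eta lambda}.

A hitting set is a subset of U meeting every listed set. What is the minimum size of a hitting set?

The 3 points {eta, beta, lambda} hit every block.
The blocks B1, B4, B5 are pairwise disjoint, so any hitting set needs a separate point for each — at least 3. Hence 3 is optimal.

3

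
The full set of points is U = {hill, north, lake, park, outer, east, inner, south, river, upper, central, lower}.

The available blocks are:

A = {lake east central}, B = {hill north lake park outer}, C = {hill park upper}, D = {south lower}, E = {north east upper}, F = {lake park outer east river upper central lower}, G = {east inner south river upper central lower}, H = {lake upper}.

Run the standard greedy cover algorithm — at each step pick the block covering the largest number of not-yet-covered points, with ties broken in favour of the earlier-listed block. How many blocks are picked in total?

3

Greedy: pick F (covers 8 new) → pick B (covers 2 new) → pick G (covers 2 new). Total picks: 3.
(The true minimum cover uses only 2 blocks, so greedy is not optimal here.)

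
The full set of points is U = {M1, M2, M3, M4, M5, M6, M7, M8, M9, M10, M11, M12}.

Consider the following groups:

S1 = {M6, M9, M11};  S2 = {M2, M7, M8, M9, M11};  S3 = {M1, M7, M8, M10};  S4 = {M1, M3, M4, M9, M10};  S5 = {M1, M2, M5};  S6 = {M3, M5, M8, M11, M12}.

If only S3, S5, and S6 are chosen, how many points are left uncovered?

Union of S3, S5, S6 = {M1, M2, M3, M5, M7, M8, M10, M11, M12}.
Not covered: M4, M6, M9 — 3 points.

3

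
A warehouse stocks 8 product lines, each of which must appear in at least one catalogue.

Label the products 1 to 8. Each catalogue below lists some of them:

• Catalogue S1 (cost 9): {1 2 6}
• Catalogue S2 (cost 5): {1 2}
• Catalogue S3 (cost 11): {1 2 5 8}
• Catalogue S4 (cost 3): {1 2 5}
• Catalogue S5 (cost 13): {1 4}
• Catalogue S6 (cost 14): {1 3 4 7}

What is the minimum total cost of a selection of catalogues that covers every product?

34

S1, S3, S6 together cover every product (S1 ∪ S3 ∪ S6 = {1, 2, 3, 4, 5, 6, 7, 8}); total cost 9 + 11 + 14 = 34.
The greedy pick S4, S6, S1, S3 costs 37; no covering selection beats 34.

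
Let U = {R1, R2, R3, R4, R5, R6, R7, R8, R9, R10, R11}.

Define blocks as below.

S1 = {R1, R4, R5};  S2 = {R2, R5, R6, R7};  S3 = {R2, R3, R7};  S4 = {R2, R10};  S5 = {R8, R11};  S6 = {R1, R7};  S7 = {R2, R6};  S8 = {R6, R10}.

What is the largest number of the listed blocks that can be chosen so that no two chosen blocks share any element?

4

S1, S3, S5, S8 are pairwise disjoint (S1={R1,R4,R5}; S3={R2,R3,R7}; S5={R8,R11}; S8={R6,R10}).
Every remaining block overlaps one of these, and no 5 of the listed blocks are pairwise disjoint, so 4 is the maximum.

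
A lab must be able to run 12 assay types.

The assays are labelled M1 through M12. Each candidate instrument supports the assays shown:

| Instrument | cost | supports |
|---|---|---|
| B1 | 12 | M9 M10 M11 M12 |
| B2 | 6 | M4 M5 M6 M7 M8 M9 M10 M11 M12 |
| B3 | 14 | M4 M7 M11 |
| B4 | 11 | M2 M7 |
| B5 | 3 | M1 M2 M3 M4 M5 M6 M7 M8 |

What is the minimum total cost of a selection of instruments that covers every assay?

9

B2, B5 together cover every assay (B2 ∪ B5 = {M1, M2, M3, M4, M5, M6, M7, M8, M9, M10, M11, M12}); total cost 6 + 3 = 9.
No covering selection has total cost below 9.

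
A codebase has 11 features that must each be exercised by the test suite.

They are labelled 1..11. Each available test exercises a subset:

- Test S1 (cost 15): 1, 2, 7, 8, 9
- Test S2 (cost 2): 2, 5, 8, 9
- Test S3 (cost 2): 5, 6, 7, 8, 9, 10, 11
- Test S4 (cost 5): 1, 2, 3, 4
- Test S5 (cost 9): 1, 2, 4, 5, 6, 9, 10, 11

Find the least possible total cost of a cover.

7

S3, S4 together cover every feature (S3 ∪ S4 = {1, 2, 3, 4, 5, 6, 7, 8, 9, 10, 11}); total cost 2 + 5 = 7.
No covering selection has total cost below 7.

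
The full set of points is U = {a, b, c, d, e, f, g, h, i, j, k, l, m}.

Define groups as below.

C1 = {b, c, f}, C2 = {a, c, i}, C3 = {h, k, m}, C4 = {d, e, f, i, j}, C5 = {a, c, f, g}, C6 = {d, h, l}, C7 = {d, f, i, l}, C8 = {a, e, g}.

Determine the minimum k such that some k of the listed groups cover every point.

5

Take {C1, C3, C4, C5, C6}. Their union is {a, b, c, d, e, f, g, h, i, j, k, l, m}, which is all 13 points.
No 4 of the 8 groups cover everything (all 70 combinations miss at least one point), so 5 is optimal.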